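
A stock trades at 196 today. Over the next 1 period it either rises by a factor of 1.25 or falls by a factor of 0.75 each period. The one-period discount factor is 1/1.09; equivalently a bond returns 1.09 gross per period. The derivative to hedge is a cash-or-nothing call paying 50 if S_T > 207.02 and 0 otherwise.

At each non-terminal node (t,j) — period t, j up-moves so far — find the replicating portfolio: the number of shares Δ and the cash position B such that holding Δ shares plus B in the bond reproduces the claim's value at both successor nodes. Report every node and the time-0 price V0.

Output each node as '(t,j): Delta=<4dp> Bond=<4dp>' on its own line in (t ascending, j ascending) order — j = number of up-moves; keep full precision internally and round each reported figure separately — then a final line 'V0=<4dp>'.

Risk-neutral probability p* = (R−d)/(u−d) = (1.09−0.75)/(1.25−0.75) = 0.6800.
Terminal payoffs: V(1,0)=0.0000, V(1,1)=50.0000
Node (0,0) S=196.0000: V=(p*·50.0000+(1−p*)·0.0000)/1.09=31.1927; Δ=(50.0000−0.0000)/(245.0000−147.0000)=0.5102; B=V−Δ·S=-68.8073
Check: Δ(0,0)·S0 + B(0,0) = 31.1927 = V0.

(0,0): Delta=0.5102 Bond=-68.8073
V0=31.1927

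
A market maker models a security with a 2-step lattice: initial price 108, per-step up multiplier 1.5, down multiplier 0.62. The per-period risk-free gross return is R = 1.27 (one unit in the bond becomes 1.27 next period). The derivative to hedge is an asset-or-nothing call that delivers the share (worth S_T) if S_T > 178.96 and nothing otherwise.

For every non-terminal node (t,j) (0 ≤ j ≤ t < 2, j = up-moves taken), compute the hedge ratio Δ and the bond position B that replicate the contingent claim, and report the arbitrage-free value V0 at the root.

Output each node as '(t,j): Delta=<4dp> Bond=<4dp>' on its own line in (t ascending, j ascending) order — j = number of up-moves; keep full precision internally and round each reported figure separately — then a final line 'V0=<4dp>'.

No-arbitrage ⇒ martingale measure with p* = (R−d)/(u−d) = 0.7386.
Payoff layer (t=2): V(2,0)=0.0000, V(2,1)=0.0000, V(2,2)=243.0000
  t=1,j=0: stock 66.9600 → up 100.4400 (V=0.0000), down 41.5152 (V=0.0000). Price 0.0000; hedge Δ=0.0000, bond B=0.0000.
  t=1,j=1: stock 162.0000 → up 243.0000 (V=243.0000), down 100.4400 (V=0.0000). Price 141.3296; hedge Δ=1.7045, bond B=-134.8067.
  t=0,j=0: stock 108.0000 → up 162.0000 (V=141.3296), down 66.9600 (V=0.0000). Price 82.1978; hedge Δ=1.4871, bond B=-78.4041.
Check: Δ(0,0)·S0 + B(0,0) = 82.1978 = V0.

(0,0): Delta=1.4871 Bond=-78.4041
(1,0): Delta=0.0000 Bond=0.0000
(1,1): Delta=1.7045 Bond=-134.8067
V0=82.1978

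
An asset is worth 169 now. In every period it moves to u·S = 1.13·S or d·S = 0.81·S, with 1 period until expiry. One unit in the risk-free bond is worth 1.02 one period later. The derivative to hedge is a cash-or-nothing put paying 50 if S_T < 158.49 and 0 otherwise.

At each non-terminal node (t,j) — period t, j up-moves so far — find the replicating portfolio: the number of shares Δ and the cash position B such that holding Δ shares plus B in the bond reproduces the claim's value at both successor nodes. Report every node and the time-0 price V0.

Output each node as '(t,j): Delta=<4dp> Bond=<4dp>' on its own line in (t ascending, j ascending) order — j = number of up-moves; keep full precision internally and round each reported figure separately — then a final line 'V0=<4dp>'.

(0,0): Delta=-0.9246 Bond=173.1005
V0=16.8505

No-arbitrage ⇒ martingale measure with p* = (R−d)/(u−d) = 0.6563.
Terminal values V(1,·): V(1,0)=50.0000, V(1,1)=0.0000
(0,0): S=169.0000. Δ = (V_up−V_dn)/(S_up−S_dn) = (0.0000−50.0000)/(190.9700−136.8900) = -0.9246. V = [p*·0.0000 + (1−p*)·50.0000]/1.02 = 16.8505. B = V − Δ·S = 173.1005.
Root portfolio cost Δ·169+B reproduces V0=16.8505.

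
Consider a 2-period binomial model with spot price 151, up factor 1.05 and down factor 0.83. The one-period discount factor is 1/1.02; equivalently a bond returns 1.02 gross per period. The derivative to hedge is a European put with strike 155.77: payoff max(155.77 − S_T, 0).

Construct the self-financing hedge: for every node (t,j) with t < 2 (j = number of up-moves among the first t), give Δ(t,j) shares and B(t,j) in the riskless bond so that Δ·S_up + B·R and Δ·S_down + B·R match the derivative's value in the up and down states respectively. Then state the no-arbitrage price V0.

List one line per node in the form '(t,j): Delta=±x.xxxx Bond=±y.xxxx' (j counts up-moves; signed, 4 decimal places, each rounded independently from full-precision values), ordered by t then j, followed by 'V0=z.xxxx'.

(0,0): Delta=-0.7271 Bond=116.1881
(1,0): Delta=-1.0000 Bond=152.7157
(1,1): Delta=-0.6930 Bond=113.1113
V0=6.3975

No-arbitrage ⇒ martingale measure with p* = (R−d)/(u−d) = 0.8636.
Payoff layer (t=2): V(2,0)=51.7461, V(2,1)=24.1735, V(2,2)=0.0000
  t=1,j=0: stock 125.3300 → up 131.5965 (V=24.1735), down 104.0239 (V=51.7461). Price 27.3857; hedge Δ=-1.0000, bond B=152.7157.
  t=1,j=1: stock 158.5500 → up 166.4775 (V=0.0000), down 131.5965 (V=24.1735). Price 3.2318; hedge Δ=-0.6930, bond B=113.1113.
  t=0,j=0: stock 151.0000 → up 158.5500 (V=3.2318), down 125.3300 (V=27.3857). Price 6.3975; hedge Δ=-0.7271, bond B=116.1881.
Self-financing check: at every node Δ·S+B equals the discounted successor values.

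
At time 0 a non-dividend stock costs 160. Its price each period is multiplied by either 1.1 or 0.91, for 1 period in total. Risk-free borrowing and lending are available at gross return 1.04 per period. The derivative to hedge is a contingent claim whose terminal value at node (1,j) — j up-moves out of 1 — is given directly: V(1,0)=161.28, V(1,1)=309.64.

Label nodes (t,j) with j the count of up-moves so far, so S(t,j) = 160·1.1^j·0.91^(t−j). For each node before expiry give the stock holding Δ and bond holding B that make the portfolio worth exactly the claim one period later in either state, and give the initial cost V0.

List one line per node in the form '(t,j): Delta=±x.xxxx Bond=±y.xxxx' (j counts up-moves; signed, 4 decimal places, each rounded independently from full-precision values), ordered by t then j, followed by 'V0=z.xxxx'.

The replicating-portfolio and risk-neutral prices coincide; use p* = (1.04−0.91)/(1.1−0.91) = 0.6842 for the latter.
At expiry t=1: V(1,0)=161.2800, V(1,1)=309.6400
Node (0,0) S=160.0000: V=(p*·309.6400+(1−p*)·161.2800)/1.04=252.6822; Δ=(309.6400−161.2800)/(176.0000−145.6000)=4.8803; B=V−Δ·S=-528.1599
Root portfolio cost Δ·160+B reproduces V0=252.6822.

(0,0): Delta=4.8803 Bond=-528.1599
V0=252.6822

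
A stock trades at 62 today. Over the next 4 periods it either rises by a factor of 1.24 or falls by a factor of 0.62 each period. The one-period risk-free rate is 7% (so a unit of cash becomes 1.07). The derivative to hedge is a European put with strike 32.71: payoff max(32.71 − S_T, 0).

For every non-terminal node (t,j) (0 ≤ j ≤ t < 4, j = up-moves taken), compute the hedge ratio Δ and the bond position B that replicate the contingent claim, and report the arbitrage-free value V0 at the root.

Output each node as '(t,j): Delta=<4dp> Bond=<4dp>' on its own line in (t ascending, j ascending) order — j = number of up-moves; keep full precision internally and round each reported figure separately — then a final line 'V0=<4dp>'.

Since d<R<u, set p* = (R−d)/(u−d) = 0.7258; price each node as the discounted p*-expectation of its children.
Payoff layer (t=4): V(4,0)=23.5487, V(4,1)=14.3873, V(4,2)=0.0000, V(4,3)=0.0000, V(4,4)=0.0000
Node (3,0) S=14.7763: V=(p*·14.3873+(1−p*)·23.5487)/1.07=15.7938; Δ=(14.3873−23.5487)/(18.3227−9.1613)=-1.0000; B=V−Δ·S=30.5701
Node (3,1) S=29.5527: V=(p*·0.0000+(1−p*)·14.3873)/1.07=3.6868; Δ=(0.0000−14.3873)/(36.6453−18.3227)=-0.7852; B=V−Δ·S=26.8922
Node (3,2) S=59.1053: V=(p*·0.0000+(1−p*)·0.0000)/1.07=0.0000; Δ=(0.0000−0.0000)/(73.2906−36.6453)=0.0000; B=V−Δ·S=0.0000
Node (3,3) S=118.2107: V=(p*·0.0000+(1−p*)·0.0000)/1.07=0.0000; Δ=(0.0000−0.0000)/(146.5813−73.2906)=0.0000; B=V−Δ·S=0.0000
Node (2,0) S=23.8328: V=(p*·3.6868+(1−p*)·15.7938)/1.07=6.5481; Δ=(3.6868−15.7938)/(29.5527−14.7763)=-0.8193; B=V−Δ·S=26.0754
Node (2,1) S=47.6656: V=(p*·0.0000+(1−p*)·3.6868)/1.07=0.9448; Δ=(0.0000−3.6868)/(59.1053−29.5527)=-0.1248; B=V−Δ·S=6.8913
Node (2,2) S=95.3312: V=(p*·0.0000+(1−p*)·0.0000)/1.07=0.0000; Δ=(0.0000−0.0000)/(118.2107−59.1053)=0.0000; B=V−Δ·S=0.0000
Node (1,0) S=38.4400: V=(p*·0.9448+(1−p*)·6.5481)/1.07=2.3189; Δ=(0.9448−6.5481)/(47.6656−23.8328)=-0.2351; B=V−Δ·S=11.3565
Node (1,1) S=76.8800: V=(p*·0.0000+(1−p*)·0.9448)/1.07=0.2421; Δ=(0.0000−0.9448)/(95.3312−47.6656)=-0.0198; B=V−Δ·S=1.7659
Node (0,0) S=62.0000: V=(p*·0.2421+(1−p*)·2.3189)/1.07=0.7584; Δ=(0.2421−2.3189)/(76.8800−38.4400)=-0.0540; B=V−Δ·S=4.1080
Each (Δ,B) replicates both successor values, so the strategy is self-financing and V0 is arbitrage-free.

(0,0): Delta=-0.0540 Bond=4.1080
(1,0): Delta=-0.2351 Bond=11.3565
(1,1): Delta=-0.0198 Bond=1.7659
(2,0): Delta=-0.8193 Bond=26.0754
(2,1): Delta=-0.1248 Bond=6.8913
(2,2): Delta=0.0000 Bond=0.0000
(3,0): Delta=-1.0000 Bond=30.5701
(3,1): Delta=-0.7852 Bond=26.8922
(3,2): Delta=0.0000 Bond=0.0000
(3,3): Delta=0.0000 Bond=0.0000
V0=0.7584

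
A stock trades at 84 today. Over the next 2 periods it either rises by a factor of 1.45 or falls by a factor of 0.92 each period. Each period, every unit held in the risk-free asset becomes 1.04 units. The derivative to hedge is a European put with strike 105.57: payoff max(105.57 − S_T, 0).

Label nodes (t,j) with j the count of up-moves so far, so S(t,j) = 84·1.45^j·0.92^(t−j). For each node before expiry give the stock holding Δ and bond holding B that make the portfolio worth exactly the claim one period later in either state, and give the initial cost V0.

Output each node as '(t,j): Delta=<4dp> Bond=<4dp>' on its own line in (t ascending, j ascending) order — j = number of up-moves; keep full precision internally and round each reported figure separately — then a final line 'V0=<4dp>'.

Under the risk-neutral measure, an up-move has probability p* = (R−d)/(u−d) = 0.2264 and values discount at R = 1.04.
At expiry t=2: V(2,0)=34.4724, V(2,1)=0.0000, V(2,2)=0.0000
(1,0): S=77.2800. Δ = (V_up−V_dn)/(S_up−S_dn) = (0.0000−34.4724)/(112.0560−71.0976) = -0.8416. V = [p*·0.0000 + (1−p*)·34.4724]/1.04 = 25.6417. B = V − Δ·S = 90.6839.
(1,1): S=121.8000. Δ = (V_up−V_dn)/(S_up−S_dn) = (0.0000−0.0000)/(176.6100−112.0560) = 0.0000. V = [p*·0.0000 + (1−p*)·0.0000]/1.04 = 0.0000. B = V − Δ·S = 0.0000.
(0,0): S=84.0000. Δ = (V_up−V_dn)/(S_up−S_dn) = (0.0000−25.6417)/(121.8000−77.2800) = -0.5760. V = [p*·0.0000 + (1−p*)·25.6417]/1.04 = 19.0731. B = V − Δ·S = 67.4536.
The time-0 hedge costs 19.0731, which is the no-arbitrage price.

(0,0): Delta=-0.5760 Bond=67.4536
(1,0): Delta=-0.8416 Bond=90.6839
(1,1): Delta=0.0000 Bond=0.0000
V0=19.0731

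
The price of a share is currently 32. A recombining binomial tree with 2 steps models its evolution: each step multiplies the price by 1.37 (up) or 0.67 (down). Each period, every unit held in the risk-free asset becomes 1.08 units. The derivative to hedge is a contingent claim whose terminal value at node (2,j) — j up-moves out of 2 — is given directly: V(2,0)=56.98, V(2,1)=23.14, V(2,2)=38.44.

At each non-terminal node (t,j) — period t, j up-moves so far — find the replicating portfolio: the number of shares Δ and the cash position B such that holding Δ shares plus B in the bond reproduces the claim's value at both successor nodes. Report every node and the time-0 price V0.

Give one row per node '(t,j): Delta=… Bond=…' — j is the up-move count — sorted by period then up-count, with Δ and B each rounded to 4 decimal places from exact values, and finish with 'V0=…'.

Under the risk-neutral measure, an up-move has probability p* = (R−d)/(u−d) = 0.5857 and values discount at R = 1.08.
Terminal payoffs: V(2,0)=56.9800, V(2,1)=23.1400, V(2,2)=38.4400
(1,0): S=21.4400. Δ = (V_up−V_dn)/(S_up−S_dn) = (23.1400−56.9800)/(29.3728−14.3648) = -2.2548. V = [p*·23.1400 + (1−p*)·56.9800]/1.08 = 34.4069. B = V − Δ·S = 82.7497.
(1,1): S=43.8400. Δ = (V_up−V_dn)/(S_up−S_dn) = (38.4400−23.1400)/(60.0608−29.3728) = 0.4986. V = [p*·38.4400 + (1−p*)·23.1400]/1.08 = 29.7235. B = V − Δ·S = 7.8664.
(0,0): S=32.0000. Δ = (V_up−V_dn)/(S_up−S_dn) = (29.7235−34.4069)/(43.8400−21.4400) = -0.2091. V = [p*·29.7235 + (1−p*)·34.4069]/1.08 = 29.3183. B = V − Δ·S = 36.0088.
Each (Δ,B) replicates both successor values, so the strategy is self-financing and V0 is arbitrage-free.

(0,0): Delta=-0.2091 Bond=36.0088
(1,0): Delta=-2.2548 Bond=82.7497
(1,1): Delta=0.4986 Bond=7.8664
V0=29.3183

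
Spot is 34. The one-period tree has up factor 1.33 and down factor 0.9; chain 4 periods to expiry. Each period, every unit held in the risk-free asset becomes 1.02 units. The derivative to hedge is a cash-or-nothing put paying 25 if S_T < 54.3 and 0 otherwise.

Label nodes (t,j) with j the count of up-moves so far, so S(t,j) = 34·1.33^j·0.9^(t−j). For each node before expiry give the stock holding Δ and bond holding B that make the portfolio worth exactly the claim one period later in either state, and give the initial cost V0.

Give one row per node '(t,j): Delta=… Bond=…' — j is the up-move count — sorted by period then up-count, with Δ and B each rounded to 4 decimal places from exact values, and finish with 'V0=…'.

(0,0): Delta=-0.2714 Bond=30.7366
(1,0): Delta=-0.1422 Bond=27.3981
(1,1): Delta=-0.4973 Bond=41.5637
(2,0): Delta=0.0000 Bond=24.0292
(2,1): Delta=-0.3909 Bond=38.0647
(2,2): Delta=-0.6833 Bond=53.5817
(3,0): Delta=0.0000 Bond=24.5098
(3,1): Delta=0.0000 Bond=24.5098
(3,2): Delta=-1.0741 Bond=75.8094
(3,3): Delta=0.0000 Bond=0.0000
V0=21.5085

Since d<R<u, set p* = (R−d)/(u−d) = 0.2791; price each node as the discounted p*-expectation of its children.
At expiry t=4: V(4,0)=25.0000, V(4,1)=25.0000, V(4,2)=25.0000, V(4,3)=0.0000, V(4,4)=0.0000
(3,0): S=24.7860. Δ = (V_up−V_dn)/(S_up−S_dn) = (25.0000−25.0000)/(32.9654−22.3074) = 0.0000. V = [p*·25.0000 + (1−p*)·25.0000]/1.02 = 24.5098. B = V − Δ·S = 24.5098.
(3,1): S=36.6282. Δ = (V_up−V_dn)/(S_up−S_dn) = (25.0000−25.0000)/(48.7155−32.9654) = 0.0000. V = [p*·25.0000 + (1−p*)·25.0000]/1.02 = 24.5098. B = V − Δ·S = 24.5098.
(3,2): S=54.1283. Δ = (V_up−V_dn)/(S_up−S_dn) = (0.0000−25.0000)/(71.9907−48.7155) = -1.0741. V = [p*·0.0000 + (1−p*)·25.0000]/1.02 = 17.6699. B = V − Δ·S = 75.8094.
(3,3): S=79.9897. Δ = (V_up−V_dn)/(S_up−S_dn) = (0.0000−0.0000)/(106.3862−71.9907) = 0.0000. V = [p*·0.0000 + (1−p*)·0.0000]/1.02 = 0.0000. B = V − Δ·S = 0.0000.
(2,0): S=27.5400. Δ = (V_up−V_dn)/(S_up−S_dn) = (24.5098−24.5098)/(36.6282−24.7860) = 0.0000. V = [p*·24.5098 + (1−p*)·24.5098]/1.02 = 24.0292. B = V − Δ·S = 24.0292.
(2,1): S=40.6980. Δ = (V_up−V_dn)/(S_up−S_dn) = (17.6699−24.5098)/(54.1283−36.6282) = -0.3909. V = [p*·17.6699 + (1−p*)·24.5098]/1.02 = 22.1578. B = V − Δ·S = 38.0647.
(2,2): S=60.1426. Δ = (V_up−V_dn)/(S_up−S_dn) = (0.0000−17.6699)/(79.9897−54.1283) = -0.6833. V = [p*·0.0000 + (1−p*)·17.6699]/1.02 = 12.4890. B = V − Δ·S = 53.5817.
(1,0): S=30.6000. Δ = (V_up−V_dn)/(S_up−S_dn) = (22.1578−24.0292)/(40.6980−27.5400) = -0.1422. V = [p*·22.1578 + (1−p*)·24.0292]/1.02 = 23.0460. B = V − Δ·S = 27.3981.
(1,1): S=45.2200. Δ = (V_up−V_dn)/(S_up−S_dn) = (12.4890−22.1578)/(60.1426−40.6980) = -0.4973. V = [p*·12.4890 + (1−p*)·22.1578]/1.02 = 19.0780. B = V − Δ·S = 41.5637.
(0,0): S=34.0000. Δ = (V_up−V_dn)/(S_up−S_dn) = (19.0780−23.0460)/(45.2200−30.6000) = -0.2714. V = [p*·19.0780 + (1−p*)·23.0460]/1.02 = 21.5085. B = V − Δ·S = 30.7366.
The time-0 hedge costs 21.5085, which is the no-arbitrage price.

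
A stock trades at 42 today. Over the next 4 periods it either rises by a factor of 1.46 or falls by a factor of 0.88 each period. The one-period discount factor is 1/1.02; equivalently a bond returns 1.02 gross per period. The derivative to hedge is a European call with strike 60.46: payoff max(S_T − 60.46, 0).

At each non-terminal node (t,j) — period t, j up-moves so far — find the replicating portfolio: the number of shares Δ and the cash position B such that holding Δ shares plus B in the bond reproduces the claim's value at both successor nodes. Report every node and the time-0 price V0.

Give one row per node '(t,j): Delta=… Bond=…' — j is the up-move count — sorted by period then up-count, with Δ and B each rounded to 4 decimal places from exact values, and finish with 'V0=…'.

(0,0): Delta=0.4186 Bond=-13.3734
(1,0): Delta=0.2650 Bond=-7.9638
(1,1): Delta=0.7096 Bond=-31.4829
(2,0): Delta=0.1113 Bond=-3.1223
(2,1): Delta=0.5563 Bond=-23.8400
(2,2): Delta=1.0000 Bond=-58.1123
(3,0): Delta=0.0000 Bond=0.0000
(3,1): Delta=0.3220 Bond=-13.1938
(3,2): Delta=1.0000 Bond=-59.2745
(3,3): Delta=1.0000 Bond=-59.2745
V0=4.2088

The replicating-portfolio and risk-neutral prices coincide; use p* = (1.02−0.88)/(1.46−0.88) = 0.2414 for the latter.
Payoff layer (t=4): V(4,0)=0.0000, V(4,1)=0.0000, V(4,2)=8.8699, V(4,3)=54.5645, V(4,4)=130.3762
Node (3,0) S=28.6218: V=(p*·0.0000+(1−p*)·0.0000)/1.02=0.0000; Δ=(0.0000−0.0000)/(41.7879−25.1872)=0.0000; B=V−Δ·S=0.0000
Node (3,1) S=47.4862: V=(p*·8.8699+(1−p*)·0.0000)/1.02=2.0990; Δ=(8.8699−0.0000)/(69.3299−41.7879)=0.3220; B=V−Δ·S=-13.1938
Node (3,2) S=78.7839: V=(p*·54.5645+(1−p*)·8.8699)/1.02=19.5094; Δ=(54.5645−8.8699)/(115.0245−69.3299)=1.0000; B=V−Δ·S=-59.2745
Node (3,3) S=130.7097: V=(p*·130.3762+(1−p*)·54.5645)/1.02=71.4352; Δ=(130.3762−54.5645)/(190.8362−115.0245)=1.0000; B=V−Δ·S=-59.2745
Node (2,0) S=32.5248: V=(p*·2.0990+(1−p*)·0.0000)/1.02=0.4967; Δ=(2.0990−0.0000)/(47.4862−28.6218)=0.1113; B=V−Δ·S=-3.1223
Node (2,1) S=53.9616: V=(p*·19.5094+(1−p*)·2.0990)/1.02=6.1780; Δ=(19.5094−2.0990)/(78.7839−47.4862)=0.5563; B=V−Δ·S=-23.8400
Node (2,2) S=89.5272: V=(p*·71.4352+(1−p*)·19.5094)/1.02=31.4149; Δ=(71.4352−19.5094)/(130.7097−78.7839)=1.0000; B=V−Δ·S=-58.1123
Node (1,0) S=36.9600: V=(p*·6.1780+(1−p*)·0.4967)/1.02=1.8314; Δ=(6.1780−0.4967)/(53.9616−32.5248)=0.2650; B=V−Δ·S=-7.9638
Node (1,1) S=61.3200: V=(p*·31.4149+(1−p*)·6.1780)/1.02=12.0291; Δ=(31.4149−6.1780)/(89.5272−53.9616)=0.7096; B=V−Δ·S=-31.4829
Node (0,0) S=42.0000: V=(p*·12.0291+(1−p*)·1.8314)/1.02=4.2088; Δ=(12.0291−1.8314)/(61.3200−36.9600)=0.4186; B=V−Δ·S=-13.3734
Root portfolio cost Δ·42+B reproduces V0=4.2088.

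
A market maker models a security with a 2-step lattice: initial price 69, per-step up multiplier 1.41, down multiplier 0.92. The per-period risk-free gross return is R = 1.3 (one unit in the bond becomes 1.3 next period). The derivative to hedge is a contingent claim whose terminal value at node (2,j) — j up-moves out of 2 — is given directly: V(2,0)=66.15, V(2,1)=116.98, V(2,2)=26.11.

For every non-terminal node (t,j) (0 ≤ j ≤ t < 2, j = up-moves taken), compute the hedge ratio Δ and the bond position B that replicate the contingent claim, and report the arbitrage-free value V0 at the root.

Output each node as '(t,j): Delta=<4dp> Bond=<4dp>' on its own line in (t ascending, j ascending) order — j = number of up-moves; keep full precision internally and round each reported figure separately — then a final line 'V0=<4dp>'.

(0,0): Delta=-1.3437 Bond=128.0810
(1,0): Delta=1.6341 Bond=-22.5276
(1,1): Delta=-1.9061 Bond=221.2254
V0=35.3655

Since d<R<u, set p* = (R−d)/(u−d) = 0.7755; price each node as the discounted p*-expectation of its children.
Terminal values V(2,·): V(2,0)=66.1500, V(2,1)=116.9800, V(2,2)=26.1100
Node (1,0) S=63.4800: V=(p*·116.9800+(1−p*)·66.1500)/1.3=81.2071; Δ=(116.9800−66.1500)/(89.5068−58.4016)=1.6341; B=V−Δ·S=-22.5276
Node (1,1) S=97.2900: V=(p*·26.1100+(1−p*)·116.9800)/1.3=35.7765; Δ=(26.1100−116.9800)/(137.1789−89.5068)=-1.9061; B=V−Δ·S=221.2254
Node (0,0) S=69.0000: V=(p*·35.7765+(1−p*)·81.2071)/1.3=35.3655; Δ=(35.7765−81.2071)/(97.2900−63.4800)=-1.3437; B=V−Δ·S=128.0810
Root portfolio cost Δ·69+B reproduces V0=35.3655.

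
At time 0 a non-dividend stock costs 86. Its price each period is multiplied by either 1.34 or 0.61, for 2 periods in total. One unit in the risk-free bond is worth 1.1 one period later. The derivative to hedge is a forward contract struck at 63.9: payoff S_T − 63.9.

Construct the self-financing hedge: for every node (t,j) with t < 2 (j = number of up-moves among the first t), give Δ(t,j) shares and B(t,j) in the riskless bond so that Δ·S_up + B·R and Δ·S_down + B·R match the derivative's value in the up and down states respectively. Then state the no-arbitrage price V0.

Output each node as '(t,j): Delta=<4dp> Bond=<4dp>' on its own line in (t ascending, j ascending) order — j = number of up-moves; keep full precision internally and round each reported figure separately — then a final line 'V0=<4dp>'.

(0,0): Delta=1.0000 Bond=-52.8099
(1,0): Delta=1.0000 Bond=-58.0909
(1,1): Delta=1.0000 Bond=-58.0909
V0=33.1901

Risk-neutral probability p* = (R−d)/(u−d) = (1.1−0.61)/(1.34−0.61) = 0.6712.
At expiry t=2: V(2,0)=-31.8994, V(2,1)=6.3964, V(2,2)=90.5216
  t=1,j=0: stock 52.4600 → up 70.2964 (V=6.3964), down 32.0006 (V=-31.8994). Price -5.6309; hedge Δ=1.0000, bond B=-58.0909.
  t=1,j=1: stock 115.2400 → up 154.4216 (V=90.5216), down 70.2964 (V=6.3964). Price 57.1491; hedge Δ=1.0000, bond B=-58.0909.
  t=0,j=0: stock 86.0000 → up 115.2400 (V=57.1491), down 52.4600 (V=-5.6309). Price 33.1901; hedge Δ=1.0000, bond B=-52.8099.
Self-financing check: at every node Δ·S+B equals the discounted successor values.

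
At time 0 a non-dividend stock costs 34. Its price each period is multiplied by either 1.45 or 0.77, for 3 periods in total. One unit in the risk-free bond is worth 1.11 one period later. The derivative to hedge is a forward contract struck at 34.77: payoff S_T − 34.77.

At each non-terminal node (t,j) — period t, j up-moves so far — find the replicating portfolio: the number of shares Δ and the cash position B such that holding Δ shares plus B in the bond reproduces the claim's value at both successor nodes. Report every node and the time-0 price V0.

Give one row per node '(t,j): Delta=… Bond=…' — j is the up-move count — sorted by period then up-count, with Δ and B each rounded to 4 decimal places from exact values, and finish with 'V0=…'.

(0,0): Delta=1.0000 Bond=-25.4235
(1,0): Delta=1.0000 Bond=-28.2201
(1,1): Delta=1.0000 Bond=-28.2201
(2,0): Delta=1.0000 Bond=-31.3243
(2,1): Delta=1.0000 Bond=-31.3243
(2,2): Delta=1.0000 Bond=-31.3243
V0=8.5765

The replicating-portfolio and risk-neutral prices coincide; use p* = (1.11−0.77)/(1.45−0.77) = 0.5000 for the latter.
Terminal values V(3,·): V(3,0)=-19.2479, V(3,1)=-5.5400, V(3,2)=20.2734, V(3,3)=68.8833
Node (2,0) S=20.1586: V=(p*·-5.5400+(1−p*)·-19.2479)/1.11=-11.1657; Δ=(-5.5400−-19.2479)/(29.2300−15.5221)=1.0000; B=V−Δ·S=-31.3243
Node (2,1) S=37.9610: V=(p*·20.2734+(1−p*)·-5.5400)/1.11=6.6367; Δ=(20.2734−-5.5400)/(55.0434−29.2300)=1.0000; B=V−Δ·S=-31.3243
Node (2,2) S=71.4850: V=(p*·68.8833+(1−p*)·20.2734)/1.11=40.1607; Δ=(68.8833−20.2734)/(103.6532−55.0434)=1.0000; B=V−Δ·S=-31.3243
Node (1,0) S=26.1800: V=(p*·6.6367+(1−p*)·-11.1657)/1.11=-2.0401; Δ=(6.6367−-11.1657)/(37.9610−20.1586)=1.0000; B=V−Δ·S=-28.2201
Node (1,1) S=49.3000: V=(p*·40.1607+(1−p*)·6.6367)/1.11=21.0799; Δ=(40.1607−6.6367)/(71.4850−37.9610)=1.0000; B=V−Δ·S=-28.2201
Node (0,0) S=34.0000: V=(p*·21.0799+(1−p*)·-2.0401)/1.11=8.5765; Δ=(21.0799−-2.0401)/(49.3000−26.1800)=1.0000; B=V−Δ·S=-25.4235
Check: Δ(0,0)·S0 + B(0,0) = 8.5765 = V0.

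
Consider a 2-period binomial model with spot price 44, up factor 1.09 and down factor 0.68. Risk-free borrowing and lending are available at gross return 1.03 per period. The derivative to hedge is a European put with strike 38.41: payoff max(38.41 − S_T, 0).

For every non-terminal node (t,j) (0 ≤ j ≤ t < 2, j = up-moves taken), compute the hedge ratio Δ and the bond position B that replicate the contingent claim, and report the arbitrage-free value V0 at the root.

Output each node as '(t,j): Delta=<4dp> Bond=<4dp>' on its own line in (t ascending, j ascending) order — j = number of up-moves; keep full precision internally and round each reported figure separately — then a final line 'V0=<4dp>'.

(0,0): Delta=-0.3629 Bond=17.6997
(1,0): Delta=-1.0000 Bond=37.2913
(1,1): Delta=-0.2948 Bond=14.9632
V0=1.7299

The replicating-portfolio and risk-neutral prices coincide; use p* = (1.03−0.68)/(1.09−0.68) = 0.8537 for the latter.
Payoff layer (t=2): V(2,0)=18.0644, V(2,1)=5.7972, V(2,2)=0.0000
Node (1,0) S=29.9200: V=(p*·5.7972+(1−p*)·18.0644)/1.03=7.3713; Δ=(5.7972−18.0644)/(32.6128−20.3456)=-1.0000; B=V−Δ·S=37.2913
Node (1,1) S=47.9600: V=(p*·0.0000+(1−p*)·5.7972)/1.03=0.8237; Δ=(0.0000−5.7972)/(52.2764−32.6128)=-0.2948; B=V−Δ·S=14.9632
Node (0,0) S=44.0000: V=(p*·0.8237+(1−p*)·7.3713)/1.03=1.7299; Δ=(0.8237−7.3713)/(47.9600−29.9200)=-0.3629; B=V−Δ·S=17.6997
The time-0 hedge costs 1.7299, which is the no-arbitrage price.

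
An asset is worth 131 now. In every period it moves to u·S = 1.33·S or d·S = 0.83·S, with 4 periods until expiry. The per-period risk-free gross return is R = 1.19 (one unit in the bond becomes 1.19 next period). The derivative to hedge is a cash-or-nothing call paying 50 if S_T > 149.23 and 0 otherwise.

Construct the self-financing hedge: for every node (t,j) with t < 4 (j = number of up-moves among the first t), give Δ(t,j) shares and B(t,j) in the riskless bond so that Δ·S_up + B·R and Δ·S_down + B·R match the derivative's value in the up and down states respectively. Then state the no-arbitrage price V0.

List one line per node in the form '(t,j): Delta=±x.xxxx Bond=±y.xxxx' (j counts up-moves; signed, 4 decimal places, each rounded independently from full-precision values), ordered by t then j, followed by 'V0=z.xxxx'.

Under the risk-neutral measure, an up-move has probability p* = (R−d)/(u−d) = 0.7200 and values discount at R = 1.19.
Terminal payoffs: V(4,0)=0.0000, V(4,1)=0.0000, V(4,2)=50.0000, V(4,3)=50.0000, V(4,4)=50.0000
Node (3,0) S=74.9041: V=(p*·0.0000+(1−p*)·0.0000)/1.19=0.0000; Δ=(0.0000−0.0000)/(99.6224−62.1704)=0.0000; B=V−Δ·S=0.0000
Node (3,1) S=120.0270: V=(p*·50.0000+(1−p*)·0.0000)/1.19=30.2521; Δ=(50.0000−0.0000)/(159.6360−99.6224)=0.8331; B=V−Δ·S=-69.7479
Node (3,2) S=192.3325: V=(p*·50.0000+(1−p*)·50.0000)/1.19=42.0168; Δ=(50.0000−50.0000)/(255.8022−159.6360)=0.0000; B=V−Δ·S=42.0168
Node (3,3) S=308.1954: V=(p*·50.0000+(1−p*)·50.0000)/1.19=42.0168; Δ=(50.0000−50.0000)/(409.8999−255.8022)=0.0000; B=V−Δ·S=42.0168
Node (2,0) S=90.2459: V=(p*·30.2521+(1−p*)·0.0000)/1.19=18.3038; Δ=(30.2521−0.0000)/(120.0270−74.9041)=0.6704; B=V−Δ·S=-42.2004
Node (2,1) S=144.6109: V=(p*·42.0168+(1−p*)·30.2521)/1.19=32.5401; Δ=(42.0168−30.2521)/(192.3325−120.0270)=0.1627; B=V−Δ·S=9.0107
Node (2,2) S=231.7259: V=(p*·42.0168+(1−p*)·42.0168)/1.19=35.3082; Δ=(42.0168−42.0168)/(308.1954−192.3325)=0.0000; B=V−Δ·S=35.3082
Node (1,0) S=108.7300: V=(p*·32.5401+(1−p*)·18.3038)/1.19=23.9949; Δ=(32.5401−18.3038)/(144.6109−90.2459)=0.2619; B=V−Δ·S=-4.4777
Node (1,1) S=174.2300: V=(p*·35.3082+(1−p*)·32.5401)/1.19=29.0195; Δ=(35.3082−32.5401)/(231.7259−144.6109)=0.0318; B=V−Δ·S=23.4831
Node (0,0) S=131.0000: V=(p*·29.0195+(1−p*)·23.9949)/1.19=23.2038; Δ=(29.0195−23.9949)/(174.2300−108.7300)=0.0767; B=V−Δ·S=13.1547
Root portfolio cost Δ·131+B reproduces V0=23.2038.

(0,0): Delta=0.0767 Bond=13.1547
(1,0): Delta=0.2619 Bond=-4.4777
(1,1): Delta=0.0318 Bond=23.4831
(2,0): Delta=0.6704 Bond=-42.2004
(2,1): Delta=0.1627 Bond=9.0107
(2,2): Delta=0.0000 Bond=35.3082
(3,0): Delta=0.0000 Bond=0.0000
(3,1): Delta=0.8331 Bond=-69.7479
(3,2): Delta=0.0000 Bond=42.0168
(3,3): Delta=0.0000 Bond=42.0168
V0=23.2038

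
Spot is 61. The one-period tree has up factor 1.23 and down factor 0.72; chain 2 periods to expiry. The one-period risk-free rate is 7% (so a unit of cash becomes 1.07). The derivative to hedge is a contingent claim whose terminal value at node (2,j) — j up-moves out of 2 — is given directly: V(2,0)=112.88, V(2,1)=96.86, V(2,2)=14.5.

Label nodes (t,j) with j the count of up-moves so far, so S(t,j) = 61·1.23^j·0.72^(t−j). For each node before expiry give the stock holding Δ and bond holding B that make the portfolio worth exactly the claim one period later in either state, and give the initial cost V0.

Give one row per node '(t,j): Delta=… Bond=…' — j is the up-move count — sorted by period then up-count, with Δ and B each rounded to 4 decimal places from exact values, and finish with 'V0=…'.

Risk-neutral probability p* = (R−d)/(u−d) = (1.07−0.72)/(1.23−0.72) = 0.6863.
Terminal payoffs: V(2,0)=112.8800, V(2,1)=96.8600, V(2,2)=14.5000
  t=1,j=0: stock 43.9200 → up 54.0216 (V=96.8600), down 31.6224 (V=112.8800). Price 95.2205; hedge Δ=-0.7152, bond B=126.6322.
  t=1,j=1: stock 75.0300 → up 92.2869 (V=14.5000), down 54.0216 (V=96.8600). Price 37.6995; hedge Δ=-2.1523, bond B=199.1897.
  t=0,j=0: stock 61.0000 → up 75.0300 (V=37.6995), down 43.9200 (V=95.2205). Price 52.0984; hedge Δ=-1.8490, bond B=164.8846.
The time-0 hedge costs 52.0984, which is the no-arbitrage price.

(0,0): Delta=-1.8490 Bond=164.8846
(1,0): Delta=-0.7152 Bond=126.6322
(1,1): Delta=-2.1523 Bond=199.1897
V0=52.0984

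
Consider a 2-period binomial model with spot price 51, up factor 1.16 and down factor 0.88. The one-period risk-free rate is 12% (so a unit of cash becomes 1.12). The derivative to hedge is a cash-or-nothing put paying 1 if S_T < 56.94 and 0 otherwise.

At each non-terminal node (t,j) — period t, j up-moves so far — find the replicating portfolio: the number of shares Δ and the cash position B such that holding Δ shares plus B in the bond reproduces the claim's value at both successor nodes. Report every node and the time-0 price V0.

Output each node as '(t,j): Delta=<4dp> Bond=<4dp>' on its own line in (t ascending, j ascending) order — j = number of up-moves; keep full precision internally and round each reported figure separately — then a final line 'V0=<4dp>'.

No-arbitrage ⇒ martingale measure with p* = (R−d)/(u−d) = 0.8571.
Payoff layer (t=2): V(2,0)=1.0000, V(2,1)=1.0000, V(2,2)=0.0000
  t=1,j=0: stock 44.8800 → up 52.0608 (V=1.0000), down 39.4944 (V=1.0000). Price 0.8929; hedge Δ=0.0000, bond B=0.8929.
  t=1,j=1: stock 59.1600 → up 68.6256 (V=0.0000), down 52.0608 (V=1.0000). Price 0.1276; hedge Δ=-0.0604, bond B=3.6990.
  t=0,j=0: stock 51.0000 → up 59.1600 (V=0.1276), down 44.8800 (V=0.8929). Price 0.2115; hedge Δ=-0.0536, bond B=2.9447.
The time-0 hedge costs 0.2115, which is the no-arbitrage price.

(0,0): Delta=-0.0536 Bond=2.9447
(1,0): Delta=0.0000 Bond=0.8929
(1,1): Delta=-0.0604 Bond=3.6990
V0=0.2115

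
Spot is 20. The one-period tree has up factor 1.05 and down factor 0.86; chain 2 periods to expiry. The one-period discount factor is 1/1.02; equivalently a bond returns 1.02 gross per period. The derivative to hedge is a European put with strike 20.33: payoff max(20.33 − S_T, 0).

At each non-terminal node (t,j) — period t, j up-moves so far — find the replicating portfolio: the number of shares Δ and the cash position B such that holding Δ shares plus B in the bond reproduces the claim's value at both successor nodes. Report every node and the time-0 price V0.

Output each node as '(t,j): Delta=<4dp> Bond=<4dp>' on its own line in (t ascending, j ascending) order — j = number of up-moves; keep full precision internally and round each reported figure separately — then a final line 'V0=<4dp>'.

The replicating-portfolio and risk-neutral prices coincide; use p* = (1.02−0.86)/(1.05−0.86) = 0.8421 for the latter.
At expiry t=2: V(2,0)=5.5380, V(2,1)=2.2700, V(2,2)=0.0000
(1,0): S=17.2000. Δ = (V_up−V_dn)/(S_up−S_dn) = (2.2700−5.5380)/(18.0600−14.7920) = -1.0000. V = [p*·2.2700 + (1−p*)·5.5380]/1.02 = 2.7314. B = V − Δ·S = 19.9314.
(1,1): S=21.0000. Δ = (V_up−V_dn)/(S_up−S_dn) = (0.0000−2.2700)/(22.0500−18.0600) = -0.5689. V = [p*·0.0000 + (1−p*)·2.2700]/1.02 = 0.3514. B = V − Δ·S = 12.2988.
(0,0): S=20.0000. Δ = (V_up−V_dn)/(S_up−S_dn) = (0.3514−2.7314)/(21.0000−17.2000) = -0.6263. V = [p*·0.3514 + (1−p*)·2.7314]/1.02 = 0.7129. B = V − Δ·S = 13.2391.
Self-financing check: at every node Δ·S+B equals the discounted successor values.

(0,0): Delta=-0.6263 Bond=13.2391
(1,0): Delta=-1.0000 Bond=19.9314
(1,1): Delta=-0.5689 Bond=12.2988
V0=0.7129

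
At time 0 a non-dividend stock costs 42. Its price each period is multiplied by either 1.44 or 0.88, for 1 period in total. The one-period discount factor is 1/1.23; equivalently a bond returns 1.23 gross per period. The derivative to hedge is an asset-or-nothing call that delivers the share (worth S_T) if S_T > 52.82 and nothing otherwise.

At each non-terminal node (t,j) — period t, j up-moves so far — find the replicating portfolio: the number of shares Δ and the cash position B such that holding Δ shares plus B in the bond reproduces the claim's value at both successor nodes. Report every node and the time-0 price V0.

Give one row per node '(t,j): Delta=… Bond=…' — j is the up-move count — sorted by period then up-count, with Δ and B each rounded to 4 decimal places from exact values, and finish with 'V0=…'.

No-arbitrage ⇒ martingale measure with p* = (R−d)/(u−d) = 0.6250.
Payoff layer (t=1): V(1,0)=0.0000, V(1,1)=60.4800
  t=0,j=0: stock 42.0000 → up 60.4800 (V=60.4800), down 36.9600 (V=0.0000). Price 30.7317; hedge Δ=2.5714, bond B=-77.2683.
Each (Δ,B) replicates both successor values, so the strategy is self-financing and V0 is arbitrage-free.

(0,0): Delta=2.5714 Bond=-77.2683
V0=30.7317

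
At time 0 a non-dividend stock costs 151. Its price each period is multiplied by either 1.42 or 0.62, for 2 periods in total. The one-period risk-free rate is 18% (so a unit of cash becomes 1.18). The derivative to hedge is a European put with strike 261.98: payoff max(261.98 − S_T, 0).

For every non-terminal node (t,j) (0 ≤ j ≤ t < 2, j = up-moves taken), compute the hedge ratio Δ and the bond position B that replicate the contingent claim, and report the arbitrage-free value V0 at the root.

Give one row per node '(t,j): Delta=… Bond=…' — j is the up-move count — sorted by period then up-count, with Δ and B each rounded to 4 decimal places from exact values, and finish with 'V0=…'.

(0,0): Delta=-0.7913 Bond=171.5927
(1,0): Delta=-1.0000 Bond=222.0169
(1,1): Delta=-0.7523 Bond=194.1062
V0=52.1049

Under the risk-neutral measure, an up-move has probability p* = (R−d)/(u−d) = 0.7000 and values discount at R = 1.18.
At expiry t=2: V(2,0)=203.9356, V(2,1)=129.0396, V(2,2)=0.0000
(1,0): S=93.6200. Δ = (V_up−V_dn)/(S_up−S_dn) = (129.0396−203.9356)/(132.9404−58.0444) = -1.0000. V = [p*·129.0396 + (1−p*)·203.9356]/1.18 = 128.3969. B = V − Δ·S = 222.0169.
(1,1): S=214.4200. Δ = (V_up−V_dn)/(S_up−S_dn) = (0.0000−129.0396)/(304.4764−132.9404) = -0.7523. V = [p*·0.0000 + (1−p*)·129.0396]/1.18 = 32.8067. B = V − Δ·S = 194.1062.
(0,0): S=151.0000. Δ = (V_up−V_dn)/(S_up−S_dn) = (32.8067−128.3969)/(214.4200−93.6200) = -0.7913. V = [p*·32.8067 + (1−p*)·128.3969]/1.18 = 52.1049. B = V − Δ·S = 171.5927.
Root portfolio cost Δ·151+B reproduces V0=52.1049.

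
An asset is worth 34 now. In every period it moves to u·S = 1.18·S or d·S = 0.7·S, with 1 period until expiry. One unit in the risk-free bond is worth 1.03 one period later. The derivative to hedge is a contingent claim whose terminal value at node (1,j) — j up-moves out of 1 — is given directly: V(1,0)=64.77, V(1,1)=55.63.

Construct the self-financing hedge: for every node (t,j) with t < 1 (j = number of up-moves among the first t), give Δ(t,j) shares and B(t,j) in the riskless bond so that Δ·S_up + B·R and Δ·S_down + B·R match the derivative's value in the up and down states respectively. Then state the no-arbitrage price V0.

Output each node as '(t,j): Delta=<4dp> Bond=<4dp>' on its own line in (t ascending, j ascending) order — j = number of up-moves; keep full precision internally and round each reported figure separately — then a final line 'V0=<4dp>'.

Risk-neutral probability p* = (R−d)/(u−d) = (1.03−0.7)/(1.18−0.7) = 0.6875.
Terminal values V(1,·): V(1,0)=64.7700, V(1,1)=55.6300
(0,0): S=34.0000. Δ = (V_up−V_dn)/(S_up−S_dn) = (55.6300−64.7700)/(40.1200−23.8000) = -0.5600. V = [p*·55.6300 + (1−p*)·64.7700]/1.03 = 56.7828. B = V − Δ·S = 75.8244.
The time-0 hedge costs 56.7828, which is the no-arbitrage price.

(0,0): Delta=-0.5600 Bond=75.8244
V0=56.7828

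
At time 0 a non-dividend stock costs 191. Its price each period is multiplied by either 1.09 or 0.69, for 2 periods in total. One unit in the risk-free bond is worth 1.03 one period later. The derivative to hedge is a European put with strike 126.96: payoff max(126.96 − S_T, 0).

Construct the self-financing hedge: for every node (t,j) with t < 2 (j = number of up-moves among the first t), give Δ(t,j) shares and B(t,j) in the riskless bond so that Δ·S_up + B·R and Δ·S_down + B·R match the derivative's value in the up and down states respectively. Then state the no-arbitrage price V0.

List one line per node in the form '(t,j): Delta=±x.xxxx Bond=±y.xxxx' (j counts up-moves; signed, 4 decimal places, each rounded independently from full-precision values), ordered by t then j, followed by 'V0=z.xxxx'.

Since d<R<u, set p* = (R−d)/(u−d) = 0.8500; price each node as the discounted p*-expectation of its children.
Payoff layer (t=2): V(2,0)=36.0249, V(2,1)=0.0000, V(2,2)=0.0000
  t=1,j=0: stock 131.7900 → up 143.6511 (V=0.0000), down 90.9351 (V=36.0249). Price 5.2463; hedge Δ=-0.6834, bond B=95.3086.
  t=1,j=1: stock 208.1900 → up 226.9271 (V=0.0000), down 143.6511 (V=0.0000). Price 0.0000; hedge Δ=0.0000, bond B=0.0000.
  t=0,j=0: stock 191.0000 → up 208.1900 (V=0.0000), down 131.7900 (V=5.2463). Price 0.7640; hedge Δ=-0.0687, bond B=13.8799.
Root portfolio cost Δ·191+B reproduces V0=0.7640.

(0,0): Delta=-0.0687 Bond=13.8799
(1,0): Delta=-0.6834 Bond=95.3086
(1,1): Delta=0.0000 Bond=0.0000
V0=0.7640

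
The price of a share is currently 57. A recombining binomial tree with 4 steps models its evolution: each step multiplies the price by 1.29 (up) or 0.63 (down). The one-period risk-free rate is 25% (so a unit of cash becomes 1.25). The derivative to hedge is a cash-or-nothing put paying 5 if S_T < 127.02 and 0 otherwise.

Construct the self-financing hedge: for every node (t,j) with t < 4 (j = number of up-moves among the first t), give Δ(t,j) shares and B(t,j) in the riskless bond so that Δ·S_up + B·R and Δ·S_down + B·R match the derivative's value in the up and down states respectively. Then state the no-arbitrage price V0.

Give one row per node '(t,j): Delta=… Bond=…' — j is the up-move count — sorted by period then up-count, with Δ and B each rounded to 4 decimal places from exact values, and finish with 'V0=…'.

(0,0): Delta=-0.0564 Bond=3.6686
(1,0): Delta=0.0000 Bond=2.5600
(1,1): Delta=-0.0582 Bond=4.7164
(2,0): Delta=0.0000 Bond=3.2000
(2,1): Delta=0.0000 Bond=3.2000
(2,2): Delta=-0.0600 Bond=6.0694
(3,0): Delta=0.0000 Bond=4.0000
(3,1): Delta=0.0000 Bond=4.0000
(3,2): Delta=0.0000 Bond=4.0000
(3,3): Delta=-0.0619 Bond=7.8182
V0=0.4531

Since d<R<u, set p* = (R−d)/(u−d) = 0.9394; price each node as the discounted p*-expectation of its children.
Terminal values V(4,·): V(4,0)=5.0000, V(4,1)=5.0000, V(4,2)=5.0000, V(4,3)=5.0000, V(4,4)=0.0000
Node (3,0) S=14.2527: V=(p*·5.0000+(1−p*)·5.0000)/1.25=4.0000; Δ=(5.0000−5.0000)/(18.3860−8.9792)=0.0000; B=V−Δ·S=4.0000
Node (3,1) S=29.1841: V=(p*·5.0000+(1−p*)·5.0000)/1.25=4.0000; Δ=(5.0000−5.0000)/(37.6474−18.3860)=0.0000; B=V−Δ·S=4.0000
Node (3,2) S=59.7578: V=(p*·5.0000+(1−p*)·5.0000)/1.25=4.0000; Δ=(5.0000−5.0000)/(77.0876−37.6474)=0.0000; B=V−Δ·S=4.0000
Node (3,3) S=122.3613: V=(p*·0.0000+(1−p*)·5.0000)/1.25=0.2424; Δ=(0.0000−5.0000)/(157.8460−77.0876)=-0.0619; B=V−Δ·S=7.8182
Node (2,0) S=22.6233: V=(p*·4.0000+(1−p*)·4.0000)/1.25=3.2000; Δ=(4.0000−4.0000)/(29.1841−14.2527)=0.0000; B=V−Δ·S=3.2000
Node (2,1) S=46.3239: V=(p*·4.0000+(1−p*)·4.0000)/1.25=3.2000; Δ=(4.0000−4.0000)/(59.7578−29.1841)=0.0000; B=V−Δ·S=3.2000
Node (2,2) S=94.8537: V=(p*·0.2424+(1−p*)·4.0000)/1.25=0.3761; Δ=(0.2424−4.0000)/(122.3613−59.7578)=-0.0600; B=V−Δ·S=6.0694
Node (1,0) S=35.9100: V=(p*·3.2000+(1−p*)·3.2000)/1.25=2.5600; Δ=(3.2000−3.2000)/(46.3239−22.6233)=0.0000; B=V−Δ·S=2.5600
Node (1,1) S=73.5300: V=(p*·0.3761+(1−p*)·3.2000)/1.25=0.4378; Δ=(0.3761−3.2000)/(94.8537−46.3239)=-0.0582; B=V−Δ·S=4.7164
Node (0,0) S=57.0000: V=(p*·0.4378+(1−p*)·2.5600)/1.25=0.4531; Δ=(0.4378−2.5600)/(73.5300−35.9100)=-0.0564; B=V−Δ·S=3.6686
Each (Δ,B) replicates both successor values, so the strategy is self-financing and V0 is arbitrage-free.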